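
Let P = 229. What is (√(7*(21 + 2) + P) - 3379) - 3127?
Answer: -6506 + √390 ≈ -6486.3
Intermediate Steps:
(√(7*(21 + 2) + P) - 3379) - 3127 = (√(7*(21 + 2) + 229) - 3379) - 3127 = (√(7*23 + 229) - 3379) - 3127 = (√(161 + 229) - 3379) - 3127 = (√390 - 3379) - 3127 = (-3379 + √390) - 3127 = -6506 + √390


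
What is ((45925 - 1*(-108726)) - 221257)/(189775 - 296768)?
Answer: 66606/106993 ≈ 0.62253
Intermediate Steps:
((45925 - 1*(-108726)) - 221257)/(189775 - 296768) = ((45925 + 108726) - 221257)/(-106993) = (154651 - 221257)*(-1/106993) = -66606*(-1/106993) = 66606/106993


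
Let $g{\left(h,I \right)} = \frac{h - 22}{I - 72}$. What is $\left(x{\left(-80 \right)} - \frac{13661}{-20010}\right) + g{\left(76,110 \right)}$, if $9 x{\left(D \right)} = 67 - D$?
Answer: $\frac{2336533}{126730} \approx 18.437$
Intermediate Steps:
$g{\left(h,I \right)} = \frac{-22 + h}{-72 + I}$
$x{\left(D \right)} = \frac{67}{9} - \frac{D}{9}$ ($x{\left(D \right)} = \frac{67 - D}{9} = \frac{67}{9} - \frac{D}{9}$)
$\left(x{\left(-80 \right)} - \frac{13661}{-20010}\right) + g{\left(76,110 \right)} = \left(\left(\frac{67}{9} - - \frac{80}{9}\right) - \frac{13661}{-20010}\right) + \frac{-22 + 76}{-72 + 110} = \left(\left(\frac{67}{9} + \frac{80}{9}\right) - - \frac{13661}{20010}\right) + \frac{1}{38} \cdot 54 = \left(\frac{49}{3} + \frac{13661}{20010}\right) + \frac{1}{38} \cdot 54 = \frac{113497}{6670} + \frac{27}{19} = \frac{2336533}{126730}$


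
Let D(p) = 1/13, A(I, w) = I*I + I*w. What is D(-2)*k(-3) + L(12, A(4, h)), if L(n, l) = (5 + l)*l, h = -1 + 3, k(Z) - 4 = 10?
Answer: 9062/13 ≈ 697.08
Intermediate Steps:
k(Z) = 14 (k(Z) = 4 + 10 = 14)
h = 2
A(I, w) = I**2 + I*w
L(n, l) = l*(5 + l)
D(p) = 1/13
D(-2)*k(-3) + L(12, A(4, h)) = (1/13)*14 + (4*(4 + 2))*(5 + 4*(4 + 2)) = 14/13 + (4*6)*(5 + 4*6) = 14/13 + 24*(5 + 24) = 14/13 + 24*29 = 14/13 + 696 = 9062/13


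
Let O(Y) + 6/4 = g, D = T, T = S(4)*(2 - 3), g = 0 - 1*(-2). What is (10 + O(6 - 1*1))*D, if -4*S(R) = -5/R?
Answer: -105/32 ≈ -3.2813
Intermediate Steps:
S(R) = 5/(4*R) (S(R) = -(-5)/(4*R) = 5/(4*R))
g = 2 (g = 0 + 2 = 2)
T = -5/16 (T = ((5/4)/4)*(2 - 3) = ((5/4)*(¼))*(-1) = (5/16)*(-1) = -5/16 ≈ -0.31250)
D = -5/16 ≈ -0.31250
O(Y) = ½ (O(Y) = -3/2 + 2 = ½)
(10 + O(6 - 1*1))*D = (10 + ½)*(-5/16) = (21/2)*(-5/16) = -105/32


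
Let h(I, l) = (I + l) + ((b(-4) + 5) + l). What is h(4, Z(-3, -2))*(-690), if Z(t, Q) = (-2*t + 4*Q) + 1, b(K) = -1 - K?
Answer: -6900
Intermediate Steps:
Z(t, Q) = 1 - 2*t + 4*Q
h(I, l) = 8 + I + 2*l (h(I, l) = (I + l) + (((-1 - 1*(-4)) + 5) + l) = (I + l) + (((-1 + 4) + 5) + l) = (I + l) + ((3 + 5) + l) = (I + l) + (8 + l) = 8 + I + 2*l)
h(4, Z(-3, -2))*(-690) = (8 + 4 + 2*(1 - 2*(-3) + 4*(-2)))*(-690) = (8 + 4 + 2*(1 + 6 - 8))*(-690) = (8 + 4 + 2*(-1))*(-690) = (8 + 4 - 2)*(-690) = 10*(-690) = -6900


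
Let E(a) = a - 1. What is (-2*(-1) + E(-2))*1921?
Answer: -1921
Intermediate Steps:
E(a) = -1 + a
(-2*(-1) + E(-2))*1921 = (-2*(-1) + (-1 - 2))*1921 = (2 - 3)*1921 = -1*1921 = -1921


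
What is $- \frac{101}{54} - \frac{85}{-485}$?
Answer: $- \frac{8879}{5238} \approx -1.6951$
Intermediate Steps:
$- \frac{101}{54} - \frac{85}{-485} = \left(-101\right) \frac{1}{54} - - \frac{17}{97} = - \frac{101}{54} + \frac{17}{97} = - \frac{8879}{5238}$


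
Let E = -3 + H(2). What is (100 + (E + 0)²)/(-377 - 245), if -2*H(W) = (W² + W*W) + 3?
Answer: -689/2488 ≈ -0.27693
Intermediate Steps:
H(W) = -3/2 - W² (H(W) = -((W² + W*W) + 3)/2 = -((W² + W²) + 3)/2 = -(2*W² + 3)/2 = -(3 + 2*W²)/2 = -3/2 - W²)
E = -17/2 (E = -3 + (-3/2 - 1*2²) = -3 + (-3/2 - 1*4) = -3 + (-3/2 - 4) = -3 - 11/2 = -17/2 ≈ -8.5000)
(100 + (E + 0)²)/(-377 - 245) = (100 + (-17/2 + 0)²)/(-377 - 245) = (100 + (-17/2)²)/(-622) = (100 + 289/4)*(-1/622) = (689/4)*(-1/622) = -689/2488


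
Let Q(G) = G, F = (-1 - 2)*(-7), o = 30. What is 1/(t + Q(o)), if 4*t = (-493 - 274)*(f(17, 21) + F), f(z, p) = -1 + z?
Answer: -4/28259 ≈ -0.00014155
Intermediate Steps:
F = 21 (F = -3*(-7) = 21)
t = -28379/4 (t = ((-493 - 274)*((-1 + 17) + 21))/4 = (-767*(16 + 21))/4 = (-767*37)/4 = (¼)*(-28379) = -28379/4 ≈ -7094.8)
1/(t + Q(o)) = 1/(-28379/4 + 30) = 1/(-28259/4) = -4/28259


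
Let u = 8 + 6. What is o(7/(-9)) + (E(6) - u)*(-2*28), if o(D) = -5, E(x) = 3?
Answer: 611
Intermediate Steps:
u = 14
o(7/(-9)) + (E(6) - u)*(-2*28) = -5 + (3 - 1*14)*(-2*28) = -5 + (3 - 14)*(-56) = -5 - 11*(-56) = -5 + 616 = 611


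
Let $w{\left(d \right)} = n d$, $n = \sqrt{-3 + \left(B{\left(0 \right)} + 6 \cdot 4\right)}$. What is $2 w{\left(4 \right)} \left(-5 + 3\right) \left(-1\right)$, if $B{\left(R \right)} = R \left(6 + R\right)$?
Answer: $16 \sqrt{21} \approx 73.321$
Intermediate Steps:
$n = \sqrt{21}$ ($n = \sqrt{-3 + \left(0 \left(6 + 0\right) + 6 \cdot 4\right)} = \sqrt{-3 + \left(0 \cdot 6 + 24\right)} = \sqrt{-3 + \left(0 + 24\right)} = \sqrt{-3 + 24} = \sqrt{21} \approx 4.5826$)
$w{\left(d \right)} = d \sqrt{21}$ ($w{\left(d \right)} = \sqrt{21} d = d \sqrt{21}$)
$2 w{\left(4 \right)} \left(-5 + 3\right) \left(-1\right) = 2 \cdot 4 \sqrt{21} \left(-5 + 3\right) \left(-1\right) = 8 \sqrt{21} \left(\left(-2\right) \left(-1\right)\right) = 8 \sqrt{21} \cdot 2 = 16 \sqrt{21}$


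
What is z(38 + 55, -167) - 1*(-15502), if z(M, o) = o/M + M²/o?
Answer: 239929316/15531 ≈ 15448.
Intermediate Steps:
z(38 + 55, -167) - 1*(-15502) = (-167/(38 + 55) + (38 + 55)²/(-167)) - 1*(-15502) = (-167/93 + 93²*(-1/167)) + 15502 = (-167*1/93 + 8649*(-1/167)) + 15502 = (-167/93 - 8649/167) + 15502 = -832246/15531 + 15502 = 239929316/15531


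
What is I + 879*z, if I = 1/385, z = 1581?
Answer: 535034116/385 ≈ 1.3897e+6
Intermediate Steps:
I = 1/385 ≈ 0.0025974
I + 879*z = 1/385 + 879*1581 = 1/385 + 1389699 = 535034116/385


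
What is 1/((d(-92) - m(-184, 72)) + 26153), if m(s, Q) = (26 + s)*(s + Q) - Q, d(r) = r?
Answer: 1/8437 ≈ 0.00011853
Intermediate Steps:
m(s, Q) = -Q + (26 + s)*(Q + s) (m(s, Q) = (26 + s)*(Q + s) - Q = -Q + (26 + s)*(Q + s))
1/((d(-92) - m(-184, 72)) + 26153) = 1/((-92 - ((-184)² + 25*72 + 26*(-184) + 72*(-184))) + 26153) = 1/((-92 - (33856 + 1800 - 4784 - 13248)) + 26153) = 1/((-92 - 1*17624) + 26153) = 1/((-92 - 17624) + 26153) = 1/(-17716 + 26153) = 1/8437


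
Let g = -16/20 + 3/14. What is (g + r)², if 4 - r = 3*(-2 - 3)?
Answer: 1661521/4900 ≈ 339.09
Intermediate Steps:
g = -41/70 (g = -16*1/20 + 3*(1/14) = -⅘ + 3/14 = -41/70 ≈ -0.58571)
r = 19 (r = 4 - 3*(-2 - 3) = 4 - 3*(-5) = 4 - 1*(-15) = 4 + 15 = 19)
(g + r)² = (-41/70 + 19)² = (1289/70)² = 1661521/4900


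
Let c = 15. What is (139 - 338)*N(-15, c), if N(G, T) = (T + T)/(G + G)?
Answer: 199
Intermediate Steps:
N(G, T) = T/G (N(G, T) = (2*T)/((2*G)) = (2*T)*(1/(2*G)) = T/G)
(139 - 338)*N(-15, c) = (139 - 338)*(15/(-15)) = -2985*(-1)/15 = -199*(-1) = 199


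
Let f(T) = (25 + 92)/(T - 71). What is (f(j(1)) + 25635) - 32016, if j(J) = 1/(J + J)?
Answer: -299985/47 ≈ -6382.7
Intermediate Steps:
j(J) = 1/(2*J)
f(T) = 117/(-71 + T)
(f(j(1)) + 25635) - 32016 = (117/(-71 + (½)/1) + 25635) - 32016 = (117/(-71 + (½)*1) + 25635) - 32016 = (117/(-71 + ½) + 25635) - 32016 = (117/(-141/2) + 25635) - 32016 = (117*(-2/141) + 25635) - 32016 = (-78/47 + 25635) - 32016 = 1204767/47 - 32016 = -299985/47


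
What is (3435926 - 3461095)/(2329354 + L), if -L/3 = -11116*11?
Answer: -25169/2696182 ≈ -0.0093351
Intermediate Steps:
L = 366828 (L = -(-33348)*11 = -3*(-122276) = 366828)
(3435926 - 3461095)/(2329354 + L) = (3435926 - 3461095)/(2329354 + 366828) = -25169/2696182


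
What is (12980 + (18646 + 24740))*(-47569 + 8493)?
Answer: -2202557816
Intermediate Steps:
(12980 + (18646 + 24740))*(-47569 + 8493) = (12980 + 43386)*(-39076) = 56366*(-39076) = -2202557816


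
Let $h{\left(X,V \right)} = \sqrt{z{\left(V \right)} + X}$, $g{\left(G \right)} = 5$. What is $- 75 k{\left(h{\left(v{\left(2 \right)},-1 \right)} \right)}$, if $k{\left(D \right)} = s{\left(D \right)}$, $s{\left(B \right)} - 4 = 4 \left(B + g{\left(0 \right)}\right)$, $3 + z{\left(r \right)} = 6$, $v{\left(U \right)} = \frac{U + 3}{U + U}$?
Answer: $-1800 - 150 \sqrt{17} \approx -2418.5$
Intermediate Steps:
$v{\left(U \right)} = \frac{3 + U}{2 U}$
$z{\left(r \right)} = 3$ ($z{\left(r \right)} = -3 + 6 = 3$)
$h{\left(X,V \right)} = \sqrt{3 + X}$
$s{\left(B \right)} = 24 + 4 B$ ($s{\left(B \right)} = 4 + 4 \left(B + 5\right) = 4 + 4 \left(5 + B\right) = 4 + \left(20 + 4 B\right) = 24 + 4 B$)
$k{\left(D \right)} = 24 + 4 D$
$- 75 k{\left(h{\left(v{\left(2 \right)},-1 \right)} \right)} = - 75 \left(24 + 4 \sqrt{3 + \frac{3 + 2}{2 \cdot 2}}\right) = - 75 \left(24 + 4 \sqrt{3 + \frac{1}{2} \cdot \frac{1}{2} \cdot 5}\right) = - 75 \left(24 + 4 \sqrt{3 + \frac{5}{4}}\right) = - 75 \left(24 + 4 \sqrt{\frac{17}{4}}\right) = - 75 \left(24 + 4 \frac{\sqrt{17}}{2}\right) = - 75 \left(24 + 2 \sqrt{17}\right) = -1800 - 150 \sqrt{17}$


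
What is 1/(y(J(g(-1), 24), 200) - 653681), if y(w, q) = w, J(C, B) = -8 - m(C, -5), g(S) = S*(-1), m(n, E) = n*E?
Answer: -1/653684 ≈ -1.5298e-6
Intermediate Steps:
m(n, E) = E*n
g(S) = -S
J(C, B) = -8 + 5*C (J(C, B) = -8 - (-5)*C = -8 + 5*C)
1/(y(J(g(-1), 24), 200) - 653681) = 1/((-8 + 5*(-1*(-1))) - 653681) = 1/((-8 + 5*1) - 653681) = 1/((-8 + 5) - 653681) = 1/(-3 - 653681) = 1/(-653684) = -1/653684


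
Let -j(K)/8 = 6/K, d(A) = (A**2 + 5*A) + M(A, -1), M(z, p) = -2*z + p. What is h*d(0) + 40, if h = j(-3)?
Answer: 24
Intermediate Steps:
M(z, p) = p - 2*z
d(A) = -1 + A**2 + 3*A (d(A) = (A**2 + 5*A) + (-1 - 2*A) = -1 + A**2 + 3*A)
j(K) = -48/K
h = 16 (h = -48/(-3) = -48*(-1/3) = 16)
h*d(0) + 40 = 16*(-1 + 0**2 + 3*0) + 40 = 16*(-1 + 0 + 0) + 40 = 16*(-1) + 40 = -16 + 40 = 24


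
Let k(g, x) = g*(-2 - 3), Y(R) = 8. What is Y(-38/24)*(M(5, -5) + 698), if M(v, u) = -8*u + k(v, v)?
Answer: 5704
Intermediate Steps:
k(g, x) = -5*g (k(g, x) = g*(-5) = -5*g)
M(v, u) = -8*u - 5*v
Y(-38/24)*(M(5, -5) + 698) = 8*((-8*(-5) - 5*5) + 698) = 8*((40 - 25) + 698) = 8*(15 + 698) = 8*713 = 5704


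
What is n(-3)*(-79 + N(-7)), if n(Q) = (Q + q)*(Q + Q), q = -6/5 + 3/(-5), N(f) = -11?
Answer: -2592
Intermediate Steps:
q = -9/5 (q = -6*1/5 + 3*(-1/5) = -6/5 - 3/5 = -9/5 ≈ -1.8000)
n(Q) = 2*Q*(-9/5 + Q) (n(Q) = (Q - 9/5)*(Q + Q) = (-9/5 + Q)*(2*Q) = 2*Q*(-9/5 + Q))
n(-3)*(-79 + N(-7)) = ((2/5)*(-3)*(-9 + 5*(-3)))*(-79 - 11) = ((2/5)*(-3)*(-9 - 15))*(-90) = ((2/5)*(-3)*(-24))*(-90) = (144/5)*(-90) = -2592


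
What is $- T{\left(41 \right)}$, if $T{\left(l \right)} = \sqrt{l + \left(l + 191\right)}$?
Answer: $- \sqrt{273} \approx -16.523$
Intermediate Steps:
$T{\left(l \right)} = \sqrt{191 + 2 l}$ ($T{\left(l \right)} = \sqrt{l + \left(191 + l\right)} = \sqrt{191 + 2 l}$)
$- T{\left(41 \right)} = - \sqrt{191 + 2 \cdot 41} = - \sqrt{191 + 82} = - \sqrt{273}$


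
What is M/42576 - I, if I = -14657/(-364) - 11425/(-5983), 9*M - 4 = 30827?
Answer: -2927407744411/69541892784 ≈ -42.096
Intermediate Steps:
M = 10277/3 (M = 4/9 + (⅑)*30827 = 4/9 + 30827/9 = 10277/3 ≈ 3425.7)
I = 91851531/2177812 (I = -14657*(-1/364) - 11425*(-1/5983) = 14657/364 + 11425/5983 = 91851531/2177812 ≈ 42.176)
M/42576 - I = (10277/3)/42576 - 1*91851531/2177812 = (10277/3)*(1/42576) - 91851531/2177812 = 10277/127728 - 91851531/2177812 = -2927407744411/69541892784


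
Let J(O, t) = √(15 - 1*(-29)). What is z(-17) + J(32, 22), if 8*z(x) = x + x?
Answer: -17/4 + 2*√11 ≈ 2.3833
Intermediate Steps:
J(O, t) = 2*√11 (J(O, t) = √(15 + 29) = √44 = 2*√11)
z(x) = x/4 (z(x) = (x + x)/8 = (2*x)/8 = x/4)
z(-17) + J(32, 22) = (¼)*(-17) + 2*√11 = -17/4 + 2*√11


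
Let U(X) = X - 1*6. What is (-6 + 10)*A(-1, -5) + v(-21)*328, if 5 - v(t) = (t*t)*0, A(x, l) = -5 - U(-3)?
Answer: 1656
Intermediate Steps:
U(X) = -6 + X (U(X) = X - 6 = -6 + X)
A(x, l) = 4 (A(x, l) = -5 - (-6 - 3) = -5 - 1*(-9) = -5 + 9 = 4)
v(t) = 5 (v(t) = 5 - t*t*0 = 5 - t²*0 = 5 - 1*0 = 5 + 0 = 5)
(-6 + 10)*A(-1, -5) + v(-21)*328 = (-6 + 10)*4 + 5*328 = 4*4 + 1640 = 16 + 1640 = 1656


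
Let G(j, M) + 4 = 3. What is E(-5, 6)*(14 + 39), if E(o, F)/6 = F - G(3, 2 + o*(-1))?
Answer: 2226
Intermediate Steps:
G(j, M) = -1 (G(j, M) = -4 + 3 = -1)
E(o, F) = 6 + 6*F (E(o, F) = 6*(F - 1*(-1)) = 6*(F + 1) = 6*(1 + F) = 6 + 6*F)
E(-5, 6)*(14 + 39) = (6 + 6*6)*(14 + 39) = (6 + 36)*53 = 42*53 = 2226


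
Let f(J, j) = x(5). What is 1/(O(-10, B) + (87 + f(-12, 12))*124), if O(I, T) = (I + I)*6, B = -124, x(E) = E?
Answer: 1/11288 ≈ 8.8590e-5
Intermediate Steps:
f(J, j) = 5
O(I, T) = 12*I (O(I, T) = (2*I)*6 = 12*I)
1/(O(-10, B) + (87 + f(-12, 12))*124) = 1/(12*(-10) + (87 + 5)*124) = 1/(-120 + 92*124) = 1/(-120 + 11408) = 1/11288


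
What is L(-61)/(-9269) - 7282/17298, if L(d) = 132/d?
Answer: -66371371/157749111 ≈ -0.42074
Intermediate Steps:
L(-61)/(-9269) - 7282/17298 = (132/(-61))/(-9269) - 7282/17298 = (132*(-1/61))*(-1/9269) - 7282*1/17298 = -132/61*(-1/9269) - 3641/8649 = 132/565409 - 3641/8649 = -66371371/157749111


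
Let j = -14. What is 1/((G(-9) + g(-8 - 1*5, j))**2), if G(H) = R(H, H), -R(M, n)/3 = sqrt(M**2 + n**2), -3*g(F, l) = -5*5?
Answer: 9/(25 - 81*sqrt(2))**2 ≈ 0.0011223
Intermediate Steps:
g(F, l) = 25/3 (g(F, l) = -(-5)*5/3 = -1/3*(-25) = 25/3)
R(M, n) = -3*sqrt(M**2 + n**2)
G(H) = -3*sqrt(2)*sqrt(H**2) (G(H) = -3*sqrt(H**2 + H**2) = -3*sqrt(2)*sqrt(H**2))
1/((G(-9) + g(-8 - 1*5, j))**2) = 1/((-3*sqrt(2)*sqrt((-9)**2) + 25/3)**2) = 1/((-3*sqrt(2)*sqrt(81) + 25/3)**2) = 1/((-3*sqrt(2)*9 + 25/3)**2) = 1/((-27*sqrt(2) + 25/3)**2) = 1/((25/3 - 27*sqrt(2))**2) = (25/3 - 27*sqrt(2))**(-2)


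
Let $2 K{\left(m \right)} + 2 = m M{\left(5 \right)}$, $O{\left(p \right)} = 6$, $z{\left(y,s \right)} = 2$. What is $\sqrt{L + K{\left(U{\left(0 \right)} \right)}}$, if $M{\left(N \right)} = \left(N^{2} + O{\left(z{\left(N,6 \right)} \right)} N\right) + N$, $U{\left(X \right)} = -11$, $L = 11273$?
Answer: $\sqrt{10942} \approx 104.6$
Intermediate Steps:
$M{\left(N \right)} = N^{2} + 7 N$ ($M{\left(N \right)} = \left(N^{2} + 6 N\right) + N = N^{2} + 7 N$)
$K{\left(m \right)} = -1 + 30 m$ ($K{\left(m \right)} = -1 + \frac{m 5 \left(7 + 5\right)}{2} = -1 + \frac{m 5 \cdot 12}{2} = -1 + \frac{m 60}{2} = -1 + \frac{60 m}{2} = -1 + 30 m$)
$\sqrt{L + K{\left(U{\left(0 \right)} \right)}} = \sqrt{11273 + \left(-1 + 30 \left(-11\right)\right)} = \sqrt{11273 - 331} = \sqrt{10942}$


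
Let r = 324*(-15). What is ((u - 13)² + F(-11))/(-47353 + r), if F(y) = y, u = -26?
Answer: -1510/52213 ≈ -0.028920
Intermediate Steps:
r = -4860
((u - 13)² + F(-11))/(-47353 + r) = ((-26 - 13)² - 11)/(-47353 - 4860) = ((-39)² - 11)/(-52213) = (1521 - 11)*(-1/52213) = 1510*(-1/52213) = -1510/52213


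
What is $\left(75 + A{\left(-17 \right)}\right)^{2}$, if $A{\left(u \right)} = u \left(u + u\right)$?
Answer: $426409$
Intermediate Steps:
$A{\left(u \right)} = 2 u^{2}$ ($A{\left(u \right)} = u 2 u = 2 u^{2}$)
$\left(75 + A{\left(-17 \right)}\right)^{2} = \left(75 + 2 \left(-17\right)^{2}\right)^{2} = \left(75 + 2 \cdot 289\right)^{2} = \left(75 + 578\right)^{2} = 653^{2} = 426409$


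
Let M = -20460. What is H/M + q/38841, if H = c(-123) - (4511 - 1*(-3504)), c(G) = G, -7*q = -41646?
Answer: 4221341/7662270 ≈ 0.55093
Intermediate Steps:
q = 41646/7 (q = -⅐*(-41646) = 41646/7 ≈ 5949.4)
H = -8138 (H = -123 - (4511 - 1*(-3504)) = -123 - (4511 + 3504) = -123 - 1*8015 = -123 - 8015 = -8138)
H/M + q/38841 = -8138/(-20460) + (41646/7)/38841 = -8138*(-1/20460) + (41646/7)*(1/38841) = 4069/10230 + 1262/8239 = 4221341/7662270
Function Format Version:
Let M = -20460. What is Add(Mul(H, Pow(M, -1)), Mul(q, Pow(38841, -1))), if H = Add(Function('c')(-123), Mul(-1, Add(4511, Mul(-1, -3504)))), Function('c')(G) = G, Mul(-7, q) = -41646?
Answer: Rational(4221341, 7662270) ≈ 0.55093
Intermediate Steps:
q = Rational(41646, 7) (q = Mul(Rational(-1, 7), -41646) = Rational(41646, 7) ≈ 5949.4)
H = -8138 (H = Add(-123, Mul(-1, Add(4511, Mul(-1, -3504)))) = Add(-123, Mul(-1, Add(4511, 3504))) = Add(-123, Mul(-1, 8015)) = Add(-123, -8015) = -8138)
Add(Mul(H, Pow(M, -1)), Mul(q, Pow(38841, -1))) = Add(Mul(-8138, Pow(-20460, -1)), Mul(Rational(41646, 7), Pow(38841, -1))) = Add(Mul(-8138, Rational(-1, 20460)), Mul(Rational(41646, 7), Rational(1, 38841))) = Add(Rational(4069, 10230), Rational(1262, 8239)) = Rational(4221341, 7662270)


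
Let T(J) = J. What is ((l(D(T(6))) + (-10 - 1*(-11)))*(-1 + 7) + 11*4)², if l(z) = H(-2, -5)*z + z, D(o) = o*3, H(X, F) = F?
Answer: 145924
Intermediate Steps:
D(o) = 3*o
l(z) = -4*z (l(z) = -5*z + z = -4*z)
((l(D(T(6))) + (-10 - 1*(-11)))*(-1 + 7) + 11*4)² = ((-12*6 + (-10 - 1*(-11)))*(-1 + 7) + 11*4)² = ((-4*18 + (-10 + 11))*6 + 44)² = ((-72 + 1)*6 + 44)² = (-71*6 + 44)² = (-426 + 44)² = (-382)² = 145924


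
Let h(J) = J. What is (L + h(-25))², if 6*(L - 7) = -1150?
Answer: 395641/9 ≈ 43960.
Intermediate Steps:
L = -554/3 (L = 7 + (⅙)*(-1150) = 7 - 575/3 = -554/3 ≈ -184.67)
(L + h(-25))² = (-554/3 - 25)² = (-629/3)² = 395641/9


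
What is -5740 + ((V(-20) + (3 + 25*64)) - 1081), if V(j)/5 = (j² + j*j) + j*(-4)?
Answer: -818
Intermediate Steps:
V(j) = -20*j + 10*j² (V(j) = 5*((j² + j*j) + j*(-4)) = 5*((j² + j²) - 4*j) = 5*(2*j² - 4*j) = 5*(-4*j + 2*j²) = -20*j + 10*j²)
-5740 + ((V(-20) + (3 + 25*64)) - 1081) = -5740 + ((10*(-20)*(-2 - 20) + (3 + 25*64)) - 1081) = -5740 + ((10*(-20)*(-22) + (3 + 1600)) - 1081) = -5740 + ((4400 + 1603) - 1081) = -5740 + (6003 - 1081) = -5740 + 4922 = -818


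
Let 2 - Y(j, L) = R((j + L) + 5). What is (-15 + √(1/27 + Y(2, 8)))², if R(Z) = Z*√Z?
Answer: (135 - √15*√(11 - 81*√15))²/81 ≈ 168.94 - 224.61*I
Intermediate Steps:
R(Z) = Z^(3/2)
Y(j, L) = 2 - (5 + L + j)^(3/2) (Y(j, L) = 2 - ((j + L) + 5)^(3/2) = 2 - ((L + j) + 5)^(3/2) = 2 - (5 + L + j)^(3/2))
(-15 + √(1/27 + Y(2, 8)))² = (-15 + √(1/27 + (2 - (5 + 8 + 2)^(3/2))))² = (-15 + √(1/27 + (2 - 15^(3/2))))² = (-15 + √(1/27 + (2 - 15*√15)))² = (-15 + √(55/27 - 15*√15))²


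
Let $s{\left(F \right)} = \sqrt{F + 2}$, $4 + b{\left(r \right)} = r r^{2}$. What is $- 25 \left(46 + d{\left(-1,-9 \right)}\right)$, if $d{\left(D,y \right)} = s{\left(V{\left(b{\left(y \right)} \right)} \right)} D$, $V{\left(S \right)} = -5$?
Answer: $-1150 + 25 i \sqrt{3} \approx -1150.0 + 43.301 i$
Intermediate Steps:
$b{\left(r \right)} = -4 + r^{3}$ ($b{\left(r \right)} = -4 + r r^{2} = -4 + r^{3}$)
$s{\left(F \right)} = \sqrt{2 + F}$
$d{\left(D,y \right)} = i D \sqrt{3}$ ($d{\left(D,y \right)} = \sqrt{2 - 5} D = \sqrt{-3} D = i \sqrt{3} D = i D \sqrt{3}$)
$- 25 \left(46 + d{\left(-1,-9 \right)}\right) = - 25 \left(46 + i \left(-1\right) \sqrt{3}\right) = - 25 \left(46 - i \sqrt{3}\right) = -1150 + 25 i \sqrt{3}$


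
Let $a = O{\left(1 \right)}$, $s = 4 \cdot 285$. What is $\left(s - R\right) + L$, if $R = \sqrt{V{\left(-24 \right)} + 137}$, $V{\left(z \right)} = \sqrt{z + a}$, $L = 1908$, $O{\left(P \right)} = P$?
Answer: $3048 - \sqrt{137 + i \sqrt{23}} \approx 3036.3 - 0.20484 i$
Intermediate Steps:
$s = 1140$
$a = 1$
$V{\left(z \right)} = \sqrt{1 + z}$ ($V{\left(z \right)} = \sqrt{z + 1} = \sqrt{1 + z}$)
$R = \sqrt{137 + i \sqrt{23}}$ ($R = \sqrt{\sqrt{1 - 24} + 137} = \sqrt{\sqrt{-23} + 137} = \sqrt{i \sqrt{23} + 137} = \sqrt{137 + i \sqrt{23}} \approx 11.706 + 0.2048 i$)
$\left(s - R\right) + L = \left(1140 - \sqrt{137 + i \sqrt{23}}\right) + 1908 = 3048 - \sqrt{137 + i \sqrt{23}}$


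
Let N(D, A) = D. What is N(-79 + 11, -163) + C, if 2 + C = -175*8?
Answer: -1470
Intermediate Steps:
C = -1402 (C = -2 - 175*8 = -2 - 1400 = -1402)
N(-79 + 11, -163) + C = (-79 + 11) - 1402 = -68 - 1402 = -1470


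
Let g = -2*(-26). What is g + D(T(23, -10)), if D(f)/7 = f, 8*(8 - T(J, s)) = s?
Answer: 467/4 ≈ 116.75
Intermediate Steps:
T(J, s) = 8 - s/8
g = 52
D(f) = 7*f
g + D(T(23, -10)) = 52 + 7*(8 - 1/8*(-10)) = 52 + 7*(8 + 5/4) = 52 + 7*(37/4) = 52 + 259/4 = 467/4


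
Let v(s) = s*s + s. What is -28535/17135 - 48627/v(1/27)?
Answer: -121484167237/95956 ≈ -1.2660e+6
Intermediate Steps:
v(s) = s + s² (v(s) = s² + s = s + s²)
-28535/17135 - 48627/v(1/27) = -28535/17135 - 48627*27/(1 + 1/27) = -28535*1/17135 - 48627*27/(1 + 1/27) = -5707/3427 - 48627/((1/27)*(28/27)) = -5707/3427 - 48627/28/729 = -5707/3427 - 48627*729/28 = -5707/3427 - 35449083/28 = -121484167237/95956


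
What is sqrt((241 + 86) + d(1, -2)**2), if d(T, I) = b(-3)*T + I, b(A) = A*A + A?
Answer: 7*sqrt(7) ≈ 18.520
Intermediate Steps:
b(A) = A + A**2 (b(A) = A**2 + A = A + A**2)
d(T, I) = I + 6*T (d(T, I) = (-3*(1 - 3))*T + I = (-3*(-2))*T + I = 6*T + I = I + 6*T)
sqrt((241 + 86) + d(1, -2)**2) = sqrt((241 + 86) + (-2 + 6*1)**2) = sqrt(327 + (-2 + 6)**2) = sqrt(327 + 4**2) = sqrt(327 + 16) = sqrt(343) = 7*sqrt(7)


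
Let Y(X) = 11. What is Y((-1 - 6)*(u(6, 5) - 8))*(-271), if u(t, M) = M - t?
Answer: -2981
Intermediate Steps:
Y((-1 - 6)*(u(6, 5) - 8))*(-271) = 11*(-271) = -2981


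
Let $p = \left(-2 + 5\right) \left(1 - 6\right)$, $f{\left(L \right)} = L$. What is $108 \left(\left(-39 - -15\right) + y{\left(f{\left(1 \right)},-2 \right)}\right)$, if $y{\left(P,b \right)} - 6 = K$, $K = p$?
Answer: $-3564$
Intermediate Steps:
$p = -15$ ($p = 3 \left(-5\right) = -15$)
$K = -15$
$y{\left(P,b \right)} = -9$ ($y{\left(P,b \right)} = 6 - 15 = -9$)
$108 \left(\left(-39 - -15\right) + y{\left(f{\left(1 \right)},-2 \right)}\right) = 108 \left(\left(-39 - -15\right) - 9\right) = 108 \left(\left(-39 + 15\right) - 9\right) = 108 \left(-24 - 9\right) = 108 \left(-33\right) = -3564$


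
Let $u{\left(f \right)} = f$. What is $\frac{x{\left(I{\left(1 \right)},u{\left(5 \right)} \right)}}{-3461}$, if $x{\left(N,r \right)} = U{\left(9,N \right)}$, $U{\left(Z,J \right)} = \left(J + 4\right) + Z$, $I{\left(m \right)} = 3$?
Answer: $- \frac{16}{3461} \approx -0.0046229$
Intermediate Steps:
$U{\left(Z,J \right)} = 4 + J + Z$ ($U{\left(Z,J \right)} = \left(4 + J\right) + Z = 4 + J + Z$)
$x{\left(N,r \right)} = 13 + N$ ($x{\left(N,r \right)} = 4 + N + 9 = 13 + N$)
$\frac{x{\left(I{\left(1 \right)},u{\left(5 \right)} \right)}}{-3461} = \frac{13 + 3}{-3461} = 16 \left(- \frac{1}{3461}\right) = - \frac{16}{3461}$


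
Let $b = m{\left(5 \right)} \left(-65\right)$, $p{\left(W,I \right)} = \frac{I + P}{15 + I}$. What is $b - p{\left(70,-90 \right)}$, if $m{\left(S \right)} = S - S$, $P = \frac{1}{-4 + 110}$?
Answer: $- \frac{9539}{7950} \approx -1.1999$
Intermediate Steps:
$P = \frac{1}{106} \approx 0.009434$
$m{\left(S \right)} = 0$
$p{\left(W,I \right)} = \frac{\frac{1}{106} + I}{15 + I}$ ($p{\left(W,I \right)} = \frac{I + \frac{1}{106}}{15 + I} = \frac{\frac{1}{106} + I}{15 + I}$)
$b = 0$ ($b = 0 \left(-65\right) = 0$)
$b - p{\left(70,-90 \right)} = 0 - \frac{\frac{1}{106} - 90}{15 - 90} = 0 - \frac{1}{-75} \left(- \frac{9539}{106}\right) = 0 - \left(- \frac{1}{75}\right) \left(- \frac{9539}{106}\right) = 0 - \frac{9539}{7950} = - \frac{9539}{7950}$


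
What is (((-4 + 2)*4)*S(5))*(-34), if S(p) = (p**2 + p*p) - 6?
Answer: 11968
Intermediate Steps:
S(p) = -6 + 2*p**2 (S(p) = (p**2 + p**2) - 6 = 2*p**2 - 6 = -6 + 2*p**2)
(((-4 + 2)*4)*S(5))*(-34) = (((-4 + 2)*4)*(-6 + 2*5**2))*(-34) = ((-2*4)*(-6 + 2*25))*(-34) = -8*(-6 + 50)*(-34) = -8*44*(-34) = -352*(-34) = 11968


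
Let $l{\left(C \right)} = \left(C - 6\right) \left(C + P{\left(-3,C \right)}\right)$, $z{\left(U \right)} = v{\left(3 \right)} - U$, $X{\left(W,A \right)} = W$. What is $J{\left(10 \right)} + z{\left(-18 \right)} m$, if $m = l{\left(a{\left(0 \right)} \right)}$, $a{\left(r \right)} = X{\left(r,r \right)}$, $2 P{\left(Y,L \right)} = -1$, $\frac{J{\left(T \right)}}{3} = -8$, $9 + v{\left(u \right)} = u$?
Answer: $12$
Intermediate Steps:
$v{\left(u \right)} = -9 + u$
$J{\left(T \right)} = -24$ ($J{\left(T \right)} = 3 \left(-8\right) = -24$)
$P{\left(Y,L \right)} = - \frac{1}{2}$ ($P{\left(Y,L \right)} = \frac{1}{2} \left(-1\right) = - \frac{1}{2}$)
$a{\left(r \right)} = r$
$z{\left(U \right)} = -6 - U$ ($z{\left(U \right)} = \left(-9 + 3\right) - U = -6 - U$)
$l{\left(C \right)} = \left(-6 + C\right) \left(- \frac{1}{2} + C\right)$ ($l{\left(C \right)} = \left(C - 6\right) \left(C - \frac{1}{2}\right) = \left(-6 + C\right) \left(- \frac{1}{2} + C\right)$)
$m = 3$ ($m = 3 + 0^{2} - 0 = 3 + 0 + 0 = 3$)
$J{\left(10 \right)} + z{\left(-18 \right)} m = -24 + \left(-6 - -18\right) 3 = -24 + \left(-6 + 18\right) 3 = -24 + 12 \cdot 3 = -24 + 36 = 12$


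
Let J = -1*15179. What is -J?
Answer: 15179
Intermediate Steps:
J = -15179
-J = -1*(-15179) = 15179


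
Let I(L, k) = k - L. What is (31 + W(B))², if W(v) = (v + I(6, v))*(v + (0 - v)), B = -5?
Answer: 961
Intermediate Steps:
W(v) = 0 (W(v) = (v + (v - 1*6))*(v + (0 - v)) = (v + (v - 6))*(v - v) = (v + (-6 + v))*0 = (-6 + 2*v)*0 = 0)
(31 + W(B))² = (31 + 0)² = 31² = 961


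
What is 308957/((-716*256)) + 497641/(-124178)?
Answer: -64790633541/11380665344 ≈ -5.6930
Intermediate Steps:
308957/((-716*256)) + 497641/(-124178) = 308957/(-183296) + 497641*(-1/124178) = 308957*(-1/183296) - 497641/124178 = -308957/183296 - 497641/124178 = -64790633541/11380665344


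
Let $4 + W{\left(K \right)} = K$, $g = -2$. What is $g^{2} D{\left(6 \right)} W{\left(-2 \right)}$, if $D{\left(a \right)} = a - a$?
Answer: $0$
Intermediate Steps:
$W{\left(K \right)} = -4 + K$
$D{\left(a \right)} = 0$
$g^{2} D{\left(6 \right)} W{\left(-2 \right)} = \left(-2\right)^{2} \cdot 0 \left(-4 - 2\right) = 4 \cdot 0 \left(-6\right) = 0 \left(-6\right) = 0$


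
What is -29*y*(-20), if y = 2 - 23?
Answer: -12180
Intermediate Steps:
y = -21
-29*y*(-20) = -29*(-21)*(-20) = 609*(-20) = -12180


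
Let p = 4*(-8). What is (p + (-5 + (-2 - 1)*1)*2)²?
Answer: 2304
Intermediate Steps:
p = -32
(p + (-5 + (-2 - 1)*1)*2)² = (-32 + (-5 + (-2 - 1)*1)*2)² = (-32 + (-5 - 3*1)*2)² = (-32 + (-5 - 3)*2)² = (-32 - 8*2)² = (-32 - 16)² = (-48)² = 2304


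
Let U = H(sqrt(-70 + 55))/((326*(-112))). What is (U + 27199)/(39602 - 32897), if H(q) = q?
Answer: 27199/6705 - I*sqrt(15)/244812960 ≈ 4.0565 - 1.582e-8*I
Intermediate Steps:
U = -I*sqrt(15)/36512 (U = sqrt(-70 + 55)/((326*(-112))) = sqrt(-15)/(-36512) = (I*sqrt(15))*(-1/36512) = -I*sqrt(15)/36512 ≈ -0.00010607*I)
(U + 27199)/(39602 - 32897) = (-I*sqrt(15)/36512 + 27199)/(39602 - 32897) = (27199 - I*sqrt(15)/36512)/6705 = (27199 - I*sqrt(15)/36512)*(1/6705) = 27199/6705 - I*sqrt(15)/244812960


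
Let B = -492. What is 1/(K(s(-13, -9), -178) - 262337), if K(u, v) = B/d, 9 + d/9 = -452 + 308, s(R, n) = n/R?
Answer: -459/120412519 ≈ -3.8119e-6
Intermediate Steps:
d = -1377 (d = -81 + 9*(-452 + 308) = -81 + 9*(-144) = -81 - 1296 = -1377)
K(u, v) = 164/459 (K(u, v) = -492/(-1377) = -492*(-1/1377) = 164/459)
1/(K(s(-13, -9), -178) - 262337) = 1/(164/459 - 262337) = 1/(-120412519/459) = -459/120412519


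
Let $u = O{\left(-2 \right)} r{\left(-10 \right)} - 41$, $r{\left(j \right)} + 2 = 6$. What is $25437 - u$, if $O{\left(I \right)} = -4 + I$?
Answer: $25502$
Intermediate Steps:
$r{\left(j \right)} = 4$ ($r{\left(j \right)} = -2 + 6 = 4$)
$u = -65$ ($u = \left(-4 - 2\right) 4 - 41 = \left(-6\right) 4 - 41 = -24 - 41 = -65$)
$25437 - u = 25437 - -65 = 25437 + 65 = 25502$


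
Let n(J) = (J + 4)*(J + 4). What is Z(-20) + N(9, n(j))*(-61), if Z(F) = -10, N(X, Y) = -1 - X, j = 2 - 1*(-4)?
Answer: 600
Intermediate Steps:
j = 6 (j = 2 + 4 = 6)
n(J) = (4 + J)² (n(J) = (4 + J)*(4 + J) = (4 + J)²)
Z(-20) + N(9, n(j))*(-61) = -10 + (-1 - 1*9)*(-61) = -10 + (-1 - 9)*(-61) = -10 - 10*(-61) = -10 + 610 = 600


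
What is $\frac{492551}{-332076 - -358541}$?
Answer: $\frac{492551}{26465} \approx 18.611$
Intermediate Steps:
$\frac{492551}{-332076 - -358541} = \frac{492551}{-332076 + 358541} = \frac{492551}{26465}$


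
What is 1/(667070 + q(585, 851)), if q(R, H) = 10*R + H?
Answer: 1/673771 ≈ 1.4842e-6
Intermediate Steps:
q(R, H) = H + 10*R
1/(667070 + q(585, 851)) = 1/(667070 + (851 + 10*585)) = 1/(667070 + (851 + 5850)) = 1/(667070 + 6701) = 1/673771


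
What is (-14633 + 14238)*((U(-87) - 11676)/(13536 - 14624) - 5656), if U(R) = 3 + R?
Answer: 151629835/68 ≈ 2.2299e+6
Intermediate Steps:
(-14633 + 14238)*((U(-87) - 11676)/(13536 - 14624) - 5656) = (-14633 + 14238)*(((3 - 87) - 11676)/(13536 - 14624) - 5656) = -395*((-84 - 11676)/(-1088) - 5656) = -395*(-11760*(-1/1088) - 5656) = -395*(735/68 - 5656) = -395*(-383873/68) = 151629835/68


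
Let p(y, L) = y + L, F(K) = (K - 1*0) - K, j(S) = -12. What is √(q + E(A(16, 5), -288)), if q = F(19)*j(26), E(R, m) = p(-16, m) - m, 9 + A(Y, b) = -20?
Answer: 4*I ≈ 4.0*I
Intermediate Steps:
A(Y, b) = -29 (A(Y, b) = -9 - 20 = -29)
F(K) = 0 (F(K) = (K + 0) - K = K - K = 0)
p(y, L) = L + y
E(R, m) = -16 (E(R, m) = (m - 16) - m = (-16 + m) - m = -16)
q = 0 (q = 0*(-12) = 0)
√(q + E(A(16, 5), -288)) = √(0 - 16) = √(-16) = 4*I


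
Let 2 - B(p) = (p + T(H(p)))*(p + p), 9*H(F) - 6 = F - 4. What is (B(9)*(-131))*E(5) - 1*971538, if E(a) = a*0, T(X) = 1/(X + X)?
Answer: -971538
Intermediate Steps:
H(F) = 2/9 + F/9 (H(F) = 2/3 + (F - 4)/9 = 2/3 + (-4 + F)/9 = 2/3 + (-4/9 + F/9) = 2/9 + F/9)
T(X) = 1/(2*X)
E(a) = 0
B(p) = 2 - 2*p*(p + 1/(2*(2/9 + p/9))) (B(p) = 2 - (p + 1/(2*(2/9 + p/9)))*(p + p) = 2 - (p + 1/(2*(2/9 + p/9)))*2*p = 2 - 2*p*(p + 1/(2*(2/9 + p/9))))
(B(9)*(-131))*E(5) - 1*971538 = (((-9*9 + 2*(1 - 1*9**2)*(2 + 9))/(2 + 9))*(-131))*0 - 1*971538 = (((-81 + 2*(1 - 1*81)*11)/11)*(-131))*0 - 971538 = (((-81 + 2*(1 - 81)*11)/11)*(-131))*0 - 971538 = (((-81 + 2*(-80)*11)/11)*(-131))*0 - 971538 = (((-81 - 1760)/11)*(-131))*0 - 971538 = (((1/11)*(-1841))*(-131))*0 - 971538 = -1841/11*(-131)*0 - 971538 = (241171/11)*0 - 971538 = 0 - 971538 = -971538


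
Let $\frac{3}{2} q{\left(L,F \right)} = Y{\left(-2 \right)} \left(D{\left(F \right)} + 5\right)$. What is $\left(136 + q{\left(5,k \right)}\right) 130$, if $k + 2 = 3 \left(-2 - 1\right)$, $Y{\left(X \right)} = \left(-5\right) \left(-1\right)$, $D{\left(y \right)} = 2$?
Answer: $\frac{62140}{3} \approx 20713.0$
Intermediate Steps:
$Y{\left(X \right)} = 5$
$k = -11$ ($k = -2 + 3 \left(-2 - 1\right) = -2 + 3 \left(-3\right) = -2 - 9 = -11$)
$q{\left(L,F \right)} = \frac{70}{3}$ ($q{\left(L,F \right)} = \frac{2 \cdot 5 \left(2 + 5\right)}{3} = \frac{2 \cdot 5 \cdot 7}{3} = \frac{2}{3} \cdot 35 = \frac{70}{3}$)
$\left(136 + q{\left(5,k \right)}\right) 130 = \left(136 + \frac{70}{3}\right) 130 = \frac{478}{3} \cdot 130 = \frac{62140}{3}$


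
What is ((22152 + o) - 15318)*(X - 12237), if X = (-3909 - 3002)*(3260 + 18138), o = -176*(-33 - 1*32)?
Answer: -2702611575310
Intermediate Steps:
o = 11440 (o = -176*(-33 - 32) = -176*(-65) = 11440)
X = -147881578 (X = -6911*21398 = -147881578)
((22152 + o) - 15318)*(X - 12237) = ((22152 + 11440) - 15318)*(-147881578 - 12237) = (33592 - 15318)*(-147893815) = 18274*(-147893815) = -2702611575310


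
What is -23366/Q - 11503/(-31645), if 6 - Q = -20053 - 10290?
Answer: -390312523/960394105 ≈ -0.40641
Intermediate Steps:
Q = 30349 (Q = 6 - (-20053 - 10290) = 6 - 1*(-30343) = 6 + 30343 = 30349)
-23366/Q - 11503/(-31645) = -23366/30349 - 11503/(-31645) = -23366*1/30349 - 11503*(-1/31645) = -23366/30349 + 11503/31645 = -390312523/960394105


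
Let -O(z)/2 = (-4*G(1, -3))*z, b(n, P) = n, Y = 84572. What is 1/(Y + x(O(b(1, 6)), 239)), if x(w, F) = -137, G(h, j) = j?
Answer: 1/84435 ≈ 1.1843e-5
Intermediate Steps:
O(z) = -24*z (O(z) = -2*(-4*(-3))*z = -24*z)
1/(Y + x(O(b(1, 6)), 239)) = 1/(84572 - 137) = 1/84435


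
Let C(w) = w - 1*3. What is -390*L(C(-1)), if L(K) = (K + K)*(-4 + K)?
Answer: -24960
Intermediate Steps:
C(w) = -3 + w (C(w) = w - 3 = -3 + w)
L(K) = 2*K*(-4 + K) (L(K) = (2*K)*(-4 + K) = 2*K*(-4 + K))
-390*L(C(-1)) = -780*(-3 - 1)*(-4 + (-3 - 1)) = -780*(-4)*(-4 - 4) = -780*(-4)*(-8) = -390*64 = -24960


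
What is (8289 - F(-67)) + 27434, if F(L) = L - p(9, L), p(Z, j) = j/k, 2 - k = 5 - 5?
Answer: 71513/2 ≈ 35757.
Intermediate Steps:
k = 2 (k = 2 - (5 - 5) = 2 - 1*0 = 2 + 0 = 2)
p(Z, j) = j/2
F(L) = L/2 (F(L) = L - L/2 = L/2)
(8289 - F(-67)) + 27434 = (8289 - (-67)/2) + 27434 = (8289 - 1*(-67/2)) + 27434 = (8289 + 67/2) + 27434 = 16645/2 + 27434 = 71513/2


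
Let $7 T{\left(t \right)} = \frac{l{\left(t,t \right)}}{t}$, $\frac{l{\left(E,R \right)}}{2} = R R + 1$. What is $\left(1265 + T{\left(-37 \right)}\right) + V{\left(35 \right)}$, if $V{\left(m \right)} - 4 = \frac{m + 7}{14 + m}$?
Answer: $\frac{326153}{259} \approx 1259.3$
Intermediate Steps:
$l{\left(E,R \right)} = 2 + 2 R^{2}$ ($l{\left(E,R \right)} = 2 \left(R R + 1\right) = 2 \left(R^{2} + 1\right) = 2 \left(1 + R^{2}\right) = 2 + 2 R^{2}$)
$V{\left(m \right)} = 4 + \frac{7 + m}{14 + m}$ ($V{\left(m \right)} = 4 + \frac{m + 7}{14 + m} = 4 + \frac{7 + m}{14 + m}$)
$T{\left(t \right)} = \frac{2 + 2 t^{2}}{7 t}$ ($T{\left(t \right)} = \frac{\left(2 + 2 t^{2}\right) \frac{1}{t}}{7} = \frac{\frac{1}{t} \left(2 + 2 t^{2}\right)}{7} = \frac{2 + 2 t^{2}}{7 t}$)
$\left(1265 + T{\left(-37 \right)}\right) + V{\left(35 \right)} = \left(1265 + \frac{2 \left(1 + \left(-37\right)^{2}\right)}{7 \left(-37\right)}\right) + \frac{63 + 5 \cdot 35}{14 + 35} = \left(1265 + \frac{2}{7} \left(- \frac{1}{37}\right) \left(1 + 1369\right)\right) + \frac{63 + 175}{49} = \left(1265 + \frac{2}{7} \left(- \frac{1}{37}\right) 1370\right) + \frac{1}{49} \cdot 238 = \left(1265 - \frac{2740}{259}\right) + \frac{34}{7} = \frac{324895}{259} + \frac{34}{7} = \frac{326153}{259}$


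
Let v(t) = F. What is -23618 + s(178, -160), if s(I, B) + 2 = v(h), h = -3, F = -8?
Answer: -23628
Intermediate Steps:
v(t) = -8
s(I, B) = -10 (s(I, B) = -2 - 8 = -10)
-23618 + s(178, -160) = -23618 - 10 = -23628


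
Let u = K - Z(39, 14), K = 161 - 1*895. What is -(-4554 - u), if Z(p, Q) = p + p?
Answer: 3742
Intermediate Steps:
Z(p, Q) = 2*p
K = -734 (K = 161 - 895 = -734)
u = -812 (u = -734 - 2*39 = -734 - 1*78 = -734 - 78 = -812)
-(-4554 - u) = -(-4554 - 1*(-812)) = -(-4554 + 812) = -1*(-3742) = 3742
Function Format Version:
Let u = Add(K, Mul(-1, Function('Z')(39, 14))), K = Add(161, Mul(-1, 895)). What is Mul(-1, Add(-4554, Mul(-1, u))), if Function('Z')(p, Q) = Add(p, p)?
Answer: 3742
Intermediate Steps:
Function('Z')(p, Q) = Mul(2, p)
K = -734 (K = Add(161, -895) = -734)
u = -812 (u = Add(-734, Mul(-1, Mul(2, 39))) = Add(-734, Mul(-1, 78)) = Add(-734, -78) = -812)
Mul(-1, Add(-4554, Mul(-1, u))) = Mul(-1, Add(-4554, Mul(-1, -812))) = Mul(-1, Add(-4554, 812)) = Mul(-1, -3742) = 3742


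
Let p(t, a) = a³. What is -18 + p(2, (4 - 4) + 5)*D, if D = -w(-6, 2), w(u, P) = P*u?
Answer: 1482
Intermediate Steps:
D = 12 (D = -2*(-6) = -1*(-12) = 12)
-18 + p(2, (4 - 4) + 5)*D = -18 + ((4 - 4) + 5)³*12 = -18 + (0 + 5)³*12 = -18 + 5³*12 = -18 + 125*12 = -18 + 1500 = 1482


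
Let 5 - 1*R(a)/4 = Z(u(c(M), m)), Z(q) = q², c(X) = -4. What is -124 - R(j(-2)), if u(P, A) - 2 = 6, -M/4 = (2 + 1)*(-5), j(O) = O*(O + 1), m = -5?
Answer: 112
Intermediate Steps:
j(O) = O*(1 + O)
M = 60 (M = -4*(2 + 1)*(-5) = -12*(-5) = -4*(-15) = 60)
u(P, A) = 8 (u(P, A) = 2 + 6 = 8)
R(a) = -236 (R(a) = 20 - 4*8² = 20 - 4*64 = 20 - 256 = -236)
-124 - R(j(-2)) = -124 - 1*(-236) = -124 + 236 = 112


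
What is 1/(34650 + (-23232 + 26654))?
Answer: 1/38072 ≈ 2.6266e-5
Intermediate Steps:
1/(34650 + (-23232 + 26654)) = 1/(34650 + 3422) = 1/38072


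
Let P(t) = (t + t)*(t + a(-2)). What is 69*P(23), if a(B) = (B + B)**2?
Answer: 123786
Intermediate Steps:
a(B) = 4*B**2 (a(B) = (2*B)**2 = 4*B**2)
P(t) = 2*t*(16 + t) (P(t) = (t + t)*(t + 4*(-2)**2) = (2*t)*(t + 4*4) = (2*t)*(t + 16) = (2*t)*(16 + t) = 2*t*(16 + t))
69*P(23) = 69*(2*23*(16 + 23)) = 69*(2*23*39) = 69*1794 = 123786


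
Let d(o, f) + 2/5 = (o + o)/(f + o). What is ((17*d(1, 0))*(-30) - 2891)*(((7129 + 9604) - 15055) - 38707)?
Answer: 137266503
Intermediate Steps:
d(o, f) = -2/5 + 2*o/(f + o) (d(o, f) = -2/5 + (o + o)/(f + o) = -2/5 + (2*o)/(f + o) = -2/5 + 2*o/(f + o))
((17*d(1, 0))*(-30) - 2891)*(((7129 + 9604) - 15055) - 38707) = ((17*(2*(-1*0 + 4*1)/(5*(0 + 1))))*(-30) - 2891)*(((7129 + 9604) - 15055) - 38707) = ((17*((2/5)*(0 + 4)/1))*(-30) - 2891)*((16733 - 15055) - 38707) = ((17*((2/5)*1*4))*(-30) - 2891)*(1678 - 38707) = ((17*(8/5))*(-30) - 2891)*(-37029) = ((136/5)*(-30) - 2891)*(-37029) = (-816 - 2891)*(-37029) = -3707*(-37029) = 137266503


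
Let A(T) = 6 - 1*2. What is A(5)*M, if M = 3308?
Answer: 13232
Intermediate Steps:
A(T) = 4 (A(T) = 6 - 2 = 4)
A(5)*M = 4*3308 = 13232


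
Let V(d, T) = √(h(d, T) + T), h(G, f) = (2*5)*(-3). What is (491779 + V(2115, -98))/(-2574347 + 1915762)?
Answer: -491779/658585 - 8*I*√2/658585 ≈ -0.74672 - 1.7179e-5*I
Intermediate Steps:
h(G, f) = -30 (h(G, f) = 10*(-3) = -30)
V(d, T) = √(-30 + T)
(491779 + V(2115, -98))/(-2574347 + 1915762) = (491779 + √(-30 - 98))/(-2574347 + 1915762) = (491779 + √(-128))/(-658585) = (491779 + 8*I*√2)*(-1/658585) = -491779/658585 - 8*I*√2/658585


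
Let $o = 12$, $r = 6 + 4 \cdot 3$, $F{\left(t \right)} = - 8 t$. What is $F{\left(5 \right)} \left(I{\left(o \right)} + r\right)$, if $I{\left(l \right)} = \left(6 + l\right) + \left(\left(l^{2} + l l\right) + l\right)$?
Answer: $-13440$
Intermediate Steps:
$r = 18$ ($r = 6 + 12 = 18$)
$I{\left(l \right)} = 6 + 2 l + 2 l^{2}$ ($I{\left(l \right)} = \left(6 + l\right) + \left(\left(l^{2} + l^{2}\right) + l\right) = \left(6 + l\right) + \left(2 l^{2} + l\right) = \left(6 + l\right) + \left(l + 2 l^{2}\right) = 6 + 2 l + 2 l^{2}$)
$F{\left(5 \right)} \left(I{\left(o \right)} + r\right) = \left(-8\right) 5 \left(\left(6 + 2 \cdot 12 + 2 \cdot 12^{2}\right) + 18\right) = - 40 \left(\left(6 + 24 + 2 \cdot 144\right) + 18\right) = - 40 \left(\left(6 + 24 + 288\right) + 18\right) = - 40 \left(318 + 18\right) = \left(-40\right) 336 = -13440$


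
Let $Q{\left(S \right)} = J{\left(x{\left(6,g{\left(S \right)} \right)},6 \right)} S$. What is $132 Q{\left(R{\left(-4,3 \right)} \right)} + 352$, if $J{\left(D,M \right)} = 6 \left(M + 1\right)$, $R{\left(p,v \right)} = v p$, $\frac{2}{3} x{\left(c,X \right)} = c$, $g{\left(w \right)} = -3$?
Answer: $-66176$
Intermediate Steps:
$x{\left(c,X \right)} = \frac{3 c}{2}$
$R{\left(p,v \right)} = p v$
$J{\left(D,M \right)} = 6 + 6 M$ ($J{\left(D,M \right)} = 6 \left(1 + M\right) = 6 + 6 M$)
$Q{\left(S \right)} = 42 S$ ($Q{\left(S \right)} = \left(6 + 6 \cdot 6\right) S = \left(6 + 36\right) S = 42 S$)
$132 Q{\left(R{\left(-4,3 \right)} \right)} + 352 = 132 \cdot 42 \left(\left(-4\right) 3\right) + 352 = 132 \cdot 42 \left(-12\right) + 352 = 132 \left(-504\right) + 352 = -66528 + 352 = -66176$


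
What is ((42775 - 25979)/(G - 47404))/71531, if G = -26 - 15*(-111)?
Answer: -16796/3273616215 ≈ -5.1307e-6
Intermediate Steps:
G = 1639 (G = -26 + 1665 = 1639)
((42775 - 25979)/(G - 47404))/71531 = ((42775 - 25979)/(1639 - 47404))/71531 = (16796/(-45765))*(1/71531) = (16796*(-1/45765))*(1/71531) = -16796/45765*1/71531 = -16796/3273616215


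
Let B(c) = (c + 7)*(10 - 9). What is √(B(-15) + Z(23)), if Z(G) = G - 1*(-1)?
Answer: 4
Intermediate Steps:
Z(G) = 1 + G (Z(G) = G + 1 = 1 + G)
B(c) = 7 + c (B(c) = (7 + c)*1 = 7 + c)
√(B(-15) + Z(23)) = √((7 - 15) + (1 + 23)) = √(-8 + 24) = √16 = 4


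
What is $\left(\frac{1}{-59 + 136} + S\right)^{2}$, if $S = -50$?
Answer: $\frac{14814801}{5929} \approx 2498.7$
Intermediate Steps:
$\left(\frac{1}{-59 + 136} + S\right)^{2} = \left(\frac{1}{-59 + 136} - 50\right)^{2} = \left(\frac{1}{77} - 50\right)^{2} = \left(- \frac{3849}{77}\right)^{2} = \frac{14814801}{5929}$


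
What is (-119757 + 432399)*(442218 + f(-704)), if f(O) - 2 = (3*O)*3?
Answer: 136275645528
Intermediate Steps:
f(O) = 2 + 9*O (f(O) = 2 + (3*O)*3 = 2 + 9*O)
(-119757 + 432399)*(442218 + f(-704)) = (-119757 + 432399)*(442218 + (2 + 9*(-704))) = 312642*(442218 + (2 - 6336)) = 312642*(442218 - 6334) = 312642*435884 = 136275645528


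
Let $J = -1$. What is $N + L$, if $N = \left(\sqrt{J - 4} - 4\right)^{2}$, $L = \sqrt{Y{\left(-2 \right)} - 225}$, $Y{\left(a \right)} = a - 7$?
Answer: $\left(4 - i \sqrt{5}\right)^{2} + 3 i \sqrt{26} \approx 11.0 - 2.5915 i$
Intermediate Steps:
$Y{\left(a \right)} = -7 + a$
$L = 3 i \sqrt{26}$ ($L = \sqrt{\left(-7 - 2\right) - 225} = \sqrt{-9 - 225} = \sqrt{-234} = 3 i \sqrt{26} \approx 15.297 i$)
$N = \left(-4 + i \sqrt{5}\right)^{2}$ ($N = \left(\sqrt{-1 - 4} - 4\right)^{2} = \left(\sqrt{-5} - 4\right)^{2} = \left(i \sqrt{5} - 4\right)^{2} = \left(-4 + i \sqrt{5}\right)^{2} \approx 11.0 - 17.889 i$)
$N + L = \left(4 - i \sqrt{5}\right)^{2} + 3 i \sqrt{26}$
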